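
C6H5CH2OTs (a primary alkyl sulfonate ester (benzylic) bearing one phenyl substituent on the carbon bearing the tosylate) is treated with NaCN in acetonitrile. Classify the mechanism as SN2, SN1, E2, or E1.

SN2

Conditions: a primary substrate with a strong nucleophile in the polar aprotic solvent acetonitrile.
These conditions are the textbook signature of the SN2 pathway.
An unhindered substrate with a strong nucleophile in a polar aprotic solvent favours one-step backside displacement.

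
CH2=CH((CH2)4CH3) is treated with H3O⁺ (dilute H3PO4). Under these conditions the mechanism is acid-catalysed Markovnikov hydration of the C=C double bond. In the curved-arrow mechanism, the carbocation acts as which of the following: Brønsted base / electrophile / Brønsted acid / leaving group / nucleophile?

Step 2: Nucleophilic capture of the cation by H2O produces the protonated alcohol (an oxonium ion).
The carbocation accepts an electron pair into an empty or π* orbital — it is the electrophile.

electrophile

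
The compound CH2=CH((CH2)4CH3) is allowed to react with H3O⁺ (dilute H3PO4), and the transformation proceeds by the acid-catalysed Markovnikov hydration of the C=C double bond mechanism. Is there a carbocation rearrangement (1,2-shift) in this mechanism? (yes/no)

The first-formed carbocation is secondary.
No single 1,2-shift to an adjacent carbon would produce a more-substituted cation than the one already present, so no rearrangement occurs.

no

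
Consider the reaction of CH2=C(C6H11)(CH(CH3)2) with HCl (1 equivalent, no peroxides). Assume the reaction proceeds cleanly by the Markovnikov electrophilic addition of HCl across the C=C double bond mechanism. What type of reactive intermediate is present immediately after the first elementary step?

Step 1: Electrophilic addition begins with the π(C=C) electrons forming a bond to the proton of HCl. Following Markovnikov's rule, the resulting cation is tertiary. The H–Cl bond breaks heterolytically, releasing Cl⁻.
After step 1 the species present is a tertiary carbocation.

tertiary carbocation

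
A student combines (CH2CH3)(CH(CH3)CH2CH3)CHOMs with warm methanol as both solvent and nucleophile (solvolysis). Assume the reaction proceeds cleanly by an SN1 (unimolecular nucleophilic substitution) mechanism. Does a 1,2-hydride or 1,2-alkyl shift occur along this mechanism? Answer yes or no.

The first-formed carbocation is secondary.
The adjacent sec-butyl carbon already bears 2 other carbon substituents and has a hydrogen to migrate; after a 1,2-hydride shift from that carbon the positive charge sits on a tertiary centre.
Tertiary is more stable than secondary, so the shift occurs.

yes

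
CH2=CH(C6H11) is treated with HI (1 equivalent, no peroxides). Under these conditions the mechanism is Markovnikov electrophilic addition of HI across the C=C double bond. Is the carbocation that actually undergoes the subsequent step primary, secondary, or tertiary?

tertiary

Step 1: Electrophilic addition begins with the π(C=C) electrons forming a bond to the proton of HI. Following Markovnikov's rule, the resulting cation is secondary. The H–I bond breaks heterolytically, releasing I⁻.
Step 2: A hydride (H with its bonding pair) migrates from the adjacent cyclohexyl carbon to the cationic centre — a 1,2-hydride shift — upgrading the secondary cation to a tertiary one.
The cation rearranges from secondary to tertiary via a 1,2-hydride shift from the adjacent cyclohexyl carbon; the tertiary cation is what reacts next.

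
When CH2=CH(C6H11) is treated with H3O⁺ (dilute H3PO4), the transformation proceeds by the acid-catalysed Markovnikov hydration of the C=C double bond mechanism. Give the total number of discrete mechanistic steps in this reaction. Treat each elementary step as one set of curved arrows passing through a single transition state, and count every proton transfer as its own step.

Step 1: The π electrons of the C=C bond attack a proton of H3O⁺; Markovnikov addition places the new C–H on the less-substituted alkene carbon, so the positive charge ends up on the more-substituted carbon — a secondary carbocation. H2O is released.
Step 2: A hydride (H with its bonding pair) migrates from the adjacent cyclohexyl carbon to the cationic centre — a 1,2-hydride shift — upgrading the secondary cation to a tertiary one.
Step 3: Water acts as the nucleophile: an oxygen lone pair bonds to the cationic carbon, giving an oxonium-ion intermediate.
Step 4: Proton transfer from the O–H of the oxonium ion to H2O completes the catalytic cycle and yields the alcohol.
Total: 4 elementary steps.

4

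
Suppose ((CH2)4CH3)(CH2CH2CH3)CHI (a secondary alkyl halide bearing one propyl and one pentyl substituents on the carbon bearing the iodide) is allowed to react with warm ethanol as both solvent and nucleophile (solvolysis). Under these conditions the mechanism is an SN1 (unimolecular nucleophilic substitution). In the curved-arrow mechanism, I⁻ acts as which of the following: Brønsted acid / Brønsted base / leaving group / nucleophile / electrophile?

leaving group

Step 1: Rate-determining heterolysis of the C–I bond gives I⁻ and a secondary carbocation.
I⁻ departs with both electrons of the breaking σ-bond — that is the definition of a leaving group.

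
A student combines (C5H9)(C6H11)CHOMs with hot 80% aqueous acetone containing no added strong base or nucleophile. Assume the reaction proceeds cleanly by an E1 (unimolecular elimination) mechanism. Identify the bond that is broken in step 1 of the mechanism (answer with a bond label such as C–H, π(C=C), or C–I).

Step 1: Ionisation: the C–O σ-bond cleaves heterolytically; both bonding electrons depart with MsO⁻, leaving a secondary carbocation at the α-carbon.
The bond broken in this step is the C–O bond.

C–O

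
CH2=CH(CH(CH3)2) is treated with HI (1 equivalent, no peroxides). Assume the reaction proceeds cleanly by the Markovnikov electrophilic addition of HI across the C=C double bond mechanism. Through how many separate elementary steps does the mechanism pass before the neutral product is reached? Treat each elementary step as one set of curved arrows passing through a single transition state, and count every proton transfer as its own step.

3

Step 1: The π electrons of the C=C bond attack a proton of HI; Markovnikov addition places the new C–H on the less-substituted alkene carbon, so the positive charge ends up on the more-substituted carbon — a secondary carbocation. The H–I bond breaks heterolytically, releasing I⁻.
Step 2: A hydride (H with its bonding pair) migrates from the adjacent isopropyl carbon to the cationic centre — a 1,2-hydride shift — upgrading the secondary cation to a tertiary one.
Step 3: I⁻ captures the cation: a lone pair on I⁻ fills the empty p orbital, producing the alkyl halide product.
Total: 3 elementary steps.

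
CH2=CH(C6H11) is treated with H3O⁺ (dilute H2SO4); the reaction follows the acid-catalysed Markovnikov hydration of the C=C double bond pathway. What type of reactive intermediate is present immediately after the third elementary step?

Step 1: The π electrons of the C=C bond attack a proton of H3O⁺; Markovnikov addition places the new C–H on the less-substituted alkene carbon, so the positive charge ends up on the more-substituted carbon — a secondary carbocation. H2O is released.
Step 2: A hydride (H with its bonding pair) migrates from the adjacent cyclohexyl carbon to the cationic centre — a 1,2-hydride shift — upgrading the secondary cation to a tertiary one.
Step 3: A lone pair on the oxygen of H2O attacks the carbocation, forming a C–O bond and an oxonium ion (a protonated alcohol).
After step 3 the species present is an oxonium ion.

oxonium ion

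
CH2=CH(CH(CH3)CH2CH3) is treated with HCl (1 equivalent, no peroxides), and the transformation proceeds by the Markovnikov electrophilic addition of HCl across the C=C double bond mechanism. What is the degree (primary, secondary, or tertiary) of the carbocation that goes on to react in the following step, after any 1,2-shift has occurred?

Step 1: Protonation of the alkene by HCl: the π bond acts as the nucleophile and picks up H⁺, giving the more stable (Markovnikov) secondary carbocation. The H–Cl bond breaks heterolytically, releasing Cl⁻.
Step 2: A 1,2-hydride shift from the adjacent sec-butyl carbon moves the positive charge from the secondary centre to an adjacent carbon, generating a more stable tertiary carbocation.
The cation rearranges from secondary to tertiary via a 1,2-hydride shift from the adjacent sec-butyl carbon; the tertiary cation is what reacts next.

tertiary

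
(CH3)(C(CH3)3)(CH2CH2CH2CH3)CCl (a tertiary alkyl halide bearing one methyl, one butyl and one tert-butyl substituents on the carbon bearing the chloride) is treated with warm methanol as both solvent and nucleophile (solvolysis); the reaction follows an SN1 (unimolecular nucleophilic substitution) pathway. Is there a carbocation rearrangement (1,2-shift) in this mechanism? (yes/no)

no

The first-formed carbocation is tertiary.
No single 1,2-shift to an adjacent carbon would produce a more-substituted cation than the one already present, so no rearrangement occurs.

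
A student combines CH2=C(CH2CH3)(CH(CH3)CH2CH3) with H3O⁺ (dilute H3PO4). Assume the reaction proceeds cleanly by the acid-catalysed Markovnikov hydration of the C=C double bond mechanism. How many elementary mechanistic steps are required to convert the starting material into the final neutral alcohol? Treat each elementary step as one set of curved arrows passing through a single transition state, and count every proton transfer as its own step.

Step 1: Electrophilic addition begins with the π(C=C) electrons forming a bond to the proton of H3O⁺. Following Markovnikov's rule, the resulting cation is tertiary. H2O is released.
(No 1,2-shift: no single shift to an adjacent carbon would give a more stable cation.)
Step 2: A lone pair on the oxygen of H2O attacks the carbocation, forming a C–O bond and an oxonium ion (a protonated alcohol).
Step 3: Proton transfer from the O–H of the oxonium ion to H2O completes the catalytic cycle and yields the alcohol.
Total: 3 elementary steps.

3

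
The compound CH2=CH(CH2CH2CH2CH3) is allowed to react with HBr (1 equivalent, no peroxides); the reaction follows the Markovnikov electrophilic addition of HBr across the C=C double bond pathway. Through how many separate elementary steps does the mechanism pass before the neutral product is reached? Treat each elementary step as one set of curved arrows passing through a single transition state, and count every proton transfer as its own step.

Step 1: Protonation of the alkene by HBr: the π bond acts as the nucleophile and picks up H⁺, giving the more stable (Markovnikov) secondary carbocation. The H–Br bond breaks heterolytically, releasing Br⁻.
(No 1,2-shift: no single shift to an adjacent carbon would give a more stable cation.)
Step 2: The Br⁻ anion donates a lone pair to the carbocation, forming the new C–Br σ-bond and giving the neutral alkyl halide.
Total: 2 elementary steps.

2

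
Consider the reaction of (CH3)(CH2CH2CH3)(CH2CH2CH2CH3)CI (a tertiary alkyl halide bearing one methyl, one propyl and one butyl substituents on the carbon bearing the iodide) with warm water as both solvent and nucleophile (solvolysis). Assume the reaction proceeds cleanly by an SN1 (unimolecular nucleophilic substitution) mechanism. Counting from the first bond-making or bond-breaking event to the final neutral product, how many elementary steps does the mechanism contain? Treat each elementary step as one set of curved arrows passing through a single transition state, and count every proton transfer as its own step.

3

Step 1: Ionisation: the C–I σ-bond cleaves heterolytically; both bonding electrons depart with I⁻, leaving a tertiary carbocation at the α-carbon.
(No 1,2-shift: no single shift to an adjacent carbon would give a more stable cation.)
Step 2: A lone pair on the oxygen of H2O attacks the carbocation, forming a new C–O σ-bond and an oxonium ion.
Step 3: Deprotonation of the oxonium oxygen by solvent water yields the neutral alcohol.
Total: 3 elementary steps.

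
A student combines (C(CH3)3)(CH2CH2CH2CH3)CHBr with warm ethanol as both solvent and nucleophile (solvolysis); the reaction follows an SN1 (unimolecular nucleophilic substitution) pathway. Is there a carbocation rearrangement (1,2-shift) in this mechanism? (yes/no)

yes

The first-formed carbocation is secondary.
The adjacent tert-butyl carbon has no hydrogen but bears methyl groups; migration of one methyl with its bonding pair (a 1,2-methyl shift) places the charge on a tertiary centre.
Tertiary is more stable than secondary, so the shift occurs.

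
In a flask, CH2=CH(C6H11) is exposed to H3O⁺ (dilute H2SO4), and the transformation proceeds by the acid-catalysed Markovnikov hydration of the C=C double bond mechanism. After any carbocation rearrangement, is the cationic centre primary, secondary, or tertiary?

tertiary

Step 1: Electrophilic addition begins with the π(C=C) electrons forming a bond to the proton of H3O⁺. Following Markovnikov's rule, the resulting cation is secondary. H2O is released.
Step 2: A hydride (H with its bonding pair) migrates from the adjacent cyclohexyl carbon to the cationic centre — a 1,2-hydride shift — upgrading the secondary cation to a tertiary one.
The cation rearranges from secondary to tertiary via a 1,2-hydride shift from the adjacent cyclohexyl carbon; the tertiary cation is what reacts next.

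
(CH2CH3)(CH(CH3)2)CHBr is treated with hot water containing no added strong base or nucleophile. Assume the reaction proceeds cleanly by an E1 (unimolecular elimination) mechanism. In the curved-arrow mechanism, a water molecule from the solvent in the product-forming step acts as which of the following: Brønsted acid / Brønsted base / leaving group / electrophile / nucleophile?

Brønsted base

Step 3: A weak base (a water molecule from the solvent) removes a proton from a carbon adjacent to the cationic centre; the electrons of that C–H bond become the new π(C=C) bond, giving the alkene.
A water molecule from the solvent in the product-forming step accepts a proton in a proton-transfer step — a Brønsted base.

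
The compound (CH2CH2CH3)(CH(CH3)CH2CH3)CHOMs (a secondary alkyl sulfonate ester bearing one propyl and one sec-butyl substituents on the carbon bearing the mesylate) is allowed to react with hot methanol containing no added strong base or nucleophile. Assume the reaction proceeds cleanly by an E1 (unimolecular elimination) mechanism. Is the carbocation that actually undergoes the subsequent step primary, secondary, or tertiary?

tertiary

Step 1: The C–O bond breaks with both electrons going to the mesylate; MsO⁻ leaves and a secondary carbocation remains.
Step 2: A hydride (H with its bonding pair) migrates from the adjacent sec-butyl carbon to the cationic centre — a 1,2-hydride shift — upgrading the secondary cation to a tertiary one.
The cation rearranges from secondary to tertiary via a 1,2-hydride shift from the adjacent sec-butyl carbon; the tertiary cation is what reacts next.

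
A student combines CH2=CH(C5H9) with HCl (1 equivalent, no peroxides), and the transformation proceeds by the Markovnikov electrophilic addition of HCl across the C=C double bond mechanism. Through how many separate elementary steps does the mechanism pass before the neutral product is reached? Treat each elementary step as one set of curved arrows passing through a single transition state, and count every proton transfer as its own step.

Step 1: Protonation of the alkene by HCl: the π bond acts as the nucleophile and picks up H⁺, giving the more stable (Markovnikov) secondary carbocation. The H–Cl bond breaks heterolytically, releasing Cl⁻.
Step 2: Carbocation rearrangement: a 1,2-hydride shift from the adjacent cyclopentyl carbon converts the initially-formed secondary cation into the more stable tertiary cation.
Step 3: Cl⁻ captures the cation: a lone pair on Cl⁻ fills the empty p orbital, producing the alkyl halide product.
Total: 3 elementary steps.

3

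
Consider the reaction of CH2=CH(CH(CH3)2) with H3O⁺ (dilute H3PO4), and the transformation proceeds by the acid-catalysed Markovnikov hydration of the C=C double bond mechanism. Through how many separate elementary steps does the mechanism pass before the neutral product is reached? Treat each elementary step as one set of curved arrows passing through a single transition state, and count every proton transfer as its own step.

Step 1: The π electrons of the C=C bond attack a proton of H3O⁺; Markovnikov addition places the new C–H on the less-substituted alkene carbon, so the positive charge ends up on the more-substituted carbon — a secondary carbocation. H2O is released.
Step 2: A hydride (H with its bonding pair) migrates from the adjacent isopropyl carbon to the cationic centre — a 1,2-hydride shift — upgrading the secondary cation to a tertiary one.
Step 3: Nucleophilic capture of the cation by H2O produces the protonated alcohol (an oxonium ion).
Step 4: Deprotonation of the oxonium ion by a water molecule delivers the neutral alcohol and regenerates the acid catalyst.
Total: 4 elementary steps.

4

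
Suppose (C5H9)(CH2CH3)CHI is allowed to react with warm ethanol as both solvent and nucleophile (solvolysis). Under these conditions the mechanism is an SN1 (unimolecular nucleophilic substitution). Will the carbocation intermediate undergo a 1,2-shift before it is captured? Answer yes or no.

The first-formed carbocation is secondary.
The adjacent cyclopentyl carbon already bears 2 other carbon substituents and has a hydrogen to migrate; after a 1,2-hydride shift from that carbon the positive charge sits on a tertiary centre.
Tertiary is more stable than secondary, so the shift occurs.

yes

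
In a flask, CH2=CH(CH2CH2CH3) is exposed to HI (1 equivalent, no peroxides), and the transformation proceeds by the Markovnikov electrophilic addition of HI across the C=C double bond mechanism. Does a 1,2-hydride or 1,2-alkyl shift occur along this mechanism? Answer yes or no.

no

The first-formed carbocation is secondary.
No single 1,2-shift to an adjacent carbon would produce a more-substituted cation than the one already present, so no rearrangement occurs.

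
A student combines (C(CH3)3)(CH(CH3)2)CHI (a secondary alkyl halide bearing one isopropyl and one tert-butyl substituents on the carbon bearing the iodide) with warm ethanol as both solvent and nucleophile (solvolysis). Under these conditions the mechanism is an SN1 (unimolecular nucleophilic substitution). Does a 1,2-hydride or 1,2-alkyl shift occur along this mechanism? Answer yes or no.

The first-formed carbocation is secondary.
The adjacent isopropyl carbon already bears 2 other carbon substituents and has a hydrogen to migrate; after a 1,2-hydride shift from that carbon the positive charge sits on a tertiary centre.
Tertiary is more stable than secondary, so the shift occurs.

yes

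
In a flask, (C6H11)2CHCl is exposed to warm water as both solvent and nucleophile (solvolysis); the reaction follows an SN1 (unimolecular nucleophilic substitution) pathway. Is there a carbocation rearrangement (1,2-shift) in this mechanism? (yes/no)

The first-formed carbocation is secondary.
The adjacent cyclohexyl carbon already bears 2 other carbon substituents and has a hydrogen to migrate; after a 1,2-hydride shift from that carbon the positive charge sits on a tertiary centre.
Tertiary is more stable than secondary, so the shift occurs.

yes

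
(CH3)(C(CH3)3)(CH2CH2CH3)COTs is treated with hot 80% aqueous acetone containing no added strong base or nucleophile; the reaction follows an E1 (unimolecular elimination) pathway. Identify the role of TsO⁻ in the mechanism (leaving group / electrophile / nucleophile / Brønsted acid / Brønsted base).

leaving group

Step 1: Unassisted departure of TsO⁻ (taking the C–O bonding pair) generates a tertiary carbocation.
TsO⁻ departs with both electrons of the breaking σ-bond — that is the definition of a leaving group.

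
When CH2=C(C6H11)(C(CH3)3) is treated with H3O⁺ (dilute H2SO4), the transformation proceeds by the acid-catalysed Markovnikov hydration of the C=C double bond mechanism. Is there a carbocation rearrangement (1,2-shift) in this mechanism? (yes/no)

no

The first-formed carbocation is tertiary.
No single 1,2-shift to an adjacent carbon would produce a more-substituted cation than the one already present, so no rearrangement occurs.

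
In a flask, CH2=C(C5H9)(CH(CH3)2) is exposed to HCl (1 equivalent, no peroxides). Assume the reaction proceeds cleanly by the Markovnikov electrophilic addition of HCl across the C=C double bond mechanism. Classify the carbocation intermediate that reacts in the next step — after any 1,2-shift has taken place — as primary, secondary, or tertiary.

tertiary

Step 1: Electrophilic addition begins with the π(C=C) electrons forming a bond to the proton of HCl. Following Markovnikov's rule, the resulting cation is tertiary. The H–Cl bond breaks heterolytically, releasing Cl⁻.
No single 1,2-shift to an adjacent carbon would give a more-substituted cation, so no rearrangement occurs.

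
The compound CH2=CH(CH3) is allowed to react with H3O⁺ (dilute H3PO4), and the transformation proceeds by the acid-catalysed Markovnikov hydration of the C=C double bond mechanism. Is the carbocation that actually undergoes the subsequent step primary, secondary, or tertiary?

secondary

Step 1: Protonation of the alkene by H3O⁺: the π bond acts as the nucleophile and picks up H⁺, giving the more stable (Markovnikov) secondary carbocation. H2O is released.
No single 1,2-shift to an adjacent carbon would give a more-substituted cation, so no rearrangement occurs.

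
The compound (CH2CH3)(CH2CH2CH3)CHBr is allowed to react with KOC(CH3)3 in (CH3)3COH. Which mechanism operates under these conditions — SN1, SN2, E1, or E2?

Conditions: a strong/bulky base with a secondary substrate bearing a β-hydrogen.
These conditions are the textbook signature of the E2 pathway.
A strong (often hindered) base removes a β-H in concert with loss of the leaving group — bimolecular elimination.

E2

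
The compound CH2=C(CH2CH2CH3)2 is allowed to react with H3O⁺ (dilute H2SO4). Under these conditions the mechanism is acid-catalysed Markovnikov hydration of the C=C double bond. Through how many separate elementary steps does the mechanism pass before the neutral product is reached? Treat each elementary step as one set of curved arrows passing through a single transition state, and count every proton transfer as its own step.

3

Step 1: Electrophilic addition begins with the π(C=C) electrons forming a bond to the proton of H3O⁺. Following Markovnikov's rule, the resulting cation is tertiary. H2O is released.
(No 1,2-shift: no single shift to an adjacent carbon would give a more stable cation.)
Step 2: Nucleophilic capture of the cation by H2O produces the protonated alcohol (an oxonium ion).
Step 3: Deprotonation of the oxonium ion by a water molecule delivers the neutral alcohol and regenerates the acid catalyst.
Total: 3 elementary steps.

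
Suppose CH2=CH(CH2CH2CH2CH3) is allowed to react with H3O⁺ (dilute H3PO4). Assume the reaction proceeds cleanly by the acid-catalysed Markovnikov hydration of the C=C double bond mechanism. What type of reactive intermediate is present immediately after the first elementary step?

secondary carbocation

Step 1: Protonation of the alkene by H3O⁺: the π bond acts as the nucleophile and picks up H⁺, giving the more stable (Markovnikov) secondary carbocation. H2O is released.
After step 1 the species present is a secondary carbocation.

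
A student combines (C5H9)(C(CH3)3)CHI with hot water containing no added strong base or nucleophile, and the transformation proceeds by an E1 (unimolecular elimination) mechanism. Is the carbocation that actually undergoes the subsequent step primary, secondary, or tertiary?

Step 1: The C–I bond breaks with both electrons going to the iodide; I⁻ leaves and a secondary carbocation remains.
Step 2: Carbocation rearrangement: a 1,2-hydride shift from the adjacent cyclopentyl carbon converts the initially-formed secondary cation into the more stable tertiary cation.
The cation rearranges from secondary to tertiary via a 1,2-hydride shift from the adjacent cyclopentyl carbon; the tertiary cation is what reacts next.

tertiary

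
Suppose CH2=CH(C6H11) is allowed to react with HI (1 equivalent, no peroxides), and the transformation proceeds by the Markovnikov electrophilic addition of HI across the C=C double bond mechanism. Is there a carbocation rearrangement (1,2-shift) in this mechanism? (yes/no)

yes

The first-formed carbocation is secondary.
The adjacent cyclohexyl carbon already bears 2 other carbon substituents and has a hydrogen to migrate; after a 1,2-hydride shift from that carbon the positive charge sits on a tertiary centre.
Tertiary is more stable than secondary, so the shift occurs.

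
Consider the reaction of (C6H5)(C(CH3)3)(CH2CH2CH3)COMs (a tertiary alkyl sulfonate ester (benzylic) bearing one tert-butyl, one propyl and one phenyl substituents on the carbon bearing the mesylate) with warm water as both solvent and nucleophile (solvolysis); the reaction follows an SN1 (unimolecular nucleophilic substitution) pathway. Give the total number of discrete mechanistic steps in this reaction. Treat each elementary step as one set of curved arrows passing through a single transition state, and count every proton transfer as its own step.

3

Step 1: Rate-determining heterolysis of the C–O bond gives MsO⁻ and a tertiary carbocation.
(No 1,2-shift: no single shift to an adjacent carbon would give a more stable cation.)
Step 2: A lone pair on the oxygen of H2O attacks the carbocation, forming a new C–O σ-bond and an oxonium ion.
Step 3: A second solvent molecule removes the proton on oxygen, giving the neutral alcohol product.
Total: 3 elementary steps.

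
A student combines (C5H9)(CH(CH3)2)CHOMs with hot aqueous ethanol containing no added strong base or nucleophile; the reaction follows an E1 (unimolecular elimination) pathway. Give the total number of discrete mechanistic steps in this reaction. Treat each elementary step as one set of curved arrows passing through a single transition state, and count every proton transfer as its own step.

3

Step 1: Ionisation: the C–O σ-bond cleaves heterolytically; both bonding electrons depart with MsO⁻, leaving a secondary carbocation at the α-carbon.
Step 2: A hydride (H with its bonding pair) migrates from the adjacent cyclopentyl carbon to the cationic centre — a 1,2-hydride shift — upgrading the secondary cation to a tertiary one.
Step 3: A water (or ethanol) molecule (solvent) deprotonates a β-carbon; as the C–H bond breaks, those electrons form the new alkene π bond.
Total: 3 elementary steps.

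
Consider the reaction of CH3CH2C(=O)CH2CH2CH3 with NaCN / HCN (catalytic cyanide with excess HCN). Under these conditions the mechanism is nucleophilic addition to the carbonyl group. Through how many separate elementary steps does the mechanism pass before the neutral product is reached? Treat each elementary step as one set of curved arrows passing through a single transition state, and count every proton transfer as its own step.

2

Step 1: CN⁻ attacks the sp² carbonyl carbon; the C=O π bond breaks and the electrons end up as a lone pair on the alkoxide oxygen of the tetrahedral intermediate.
Step 2: The alkoxide oxygen removes a proton from HCN present in the mixture, giving a cyanohydrin and regenerating CN⁻.
Total: 2 elementary steps.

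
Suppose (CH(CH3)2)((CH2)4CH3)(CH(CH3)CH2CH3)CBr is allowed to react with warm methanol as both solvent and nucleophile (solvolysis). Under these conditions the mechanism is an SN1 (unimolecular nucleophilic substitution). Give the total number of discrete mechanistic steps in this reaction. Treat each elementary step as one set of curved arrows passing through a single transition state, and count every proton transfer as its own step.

3

Step 1: Ionisation: the C–Br σ-bond cleaves heterolytically; both bonding electrons depart with Br⁻, leaving a tertiary carbocation at the α-carbon.
(No 1,2-shift: no single shift to an adjacent carbon would give a more stable cation.)
Step 2: Nucleophilic capture: the oxygen of CH3OH bonds to the cationic carbon, producing an oxonium-ion intermediate.
Step 3: Proton transfer from the O–H of the oxonium ion to a solvent molecule delivers the neutral ether.
Total: 3 elementary steps.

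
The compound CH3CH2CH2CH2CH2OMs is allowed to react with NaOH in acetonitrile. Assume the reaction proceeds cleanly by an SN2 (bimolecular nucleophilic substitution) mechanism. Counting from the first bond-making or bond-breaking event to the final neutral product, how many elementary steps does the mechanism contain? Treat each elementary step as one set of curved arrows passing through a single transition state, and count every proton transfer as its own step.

1

Step 1: OH⁻ attacks the back face of the α-carbon while MsO⁻ departs with the C–O bonding pair — a single concerted displacement through a pentacoordinate transition state.
Total: 1 elementary step.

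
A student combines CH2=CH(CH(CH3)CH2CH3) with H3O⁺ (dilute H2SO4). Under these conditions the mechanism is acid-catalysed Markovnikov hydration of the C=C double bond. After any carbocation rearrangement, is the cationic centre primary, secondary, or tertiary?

tertiary

Step 1: Protonation of the alkene by H3O⁺: the π bond acts as the nucleophile and picks up H⁺, giving the more stable (Markovnikov) secondary carbocation. H2O is released.
Step 2: Carbocation rearrangement: a 1,2-hydride shift from the adjacent sec-butyl carbon converts the initially-formed secondary cation into the more stable tertiary cation.
The cation rearranges from secondary to tertiary via a 1,2-hydride shift from the adjacent sec-butyl carbon; the tertiary cation is what reacts next.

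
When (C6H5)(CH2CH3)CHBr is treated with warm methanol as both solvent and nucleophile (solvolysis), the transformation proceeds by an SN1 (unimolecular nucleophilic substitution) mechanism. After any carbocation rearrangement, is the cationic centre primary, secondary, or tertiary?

Step 1: The C–Br bond breaks with both electrons going to the bromide; Br⁻ leaves and a secondary carbocation remains.
No single 1,2-shift to an adjacent carbon would give a more-substituted cation, so no rearrangement occurs.

secondary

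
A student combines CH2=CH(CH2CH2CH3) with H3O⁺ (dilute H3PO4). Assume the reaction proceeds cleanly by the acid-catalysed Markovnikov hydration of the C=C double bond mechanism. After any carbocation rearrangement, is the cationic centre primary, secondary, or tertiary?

Step 1: Electrophilic addition begins with the π(C=C) electrons forming a bond to the proton of H3O⁺. Following Markovnikov's rule, the resulting cation is secondary. H2O is released.
No single 1,2-shift to an adjacent carbon would give a more-substituted cation, so no rearrangement occurs.

secondary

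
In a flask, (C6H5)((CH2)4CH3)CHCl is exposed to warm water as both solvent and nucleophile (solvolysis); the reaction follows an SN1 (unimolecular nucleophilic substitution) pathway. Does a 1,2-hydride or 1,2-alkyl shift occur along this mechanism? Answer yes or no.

no

The first-formed carbocation is secondary.
No single 1,2-shift to an adjacent carbon would produce a more-substituted cation than the one already present, so no rearrangement occurs.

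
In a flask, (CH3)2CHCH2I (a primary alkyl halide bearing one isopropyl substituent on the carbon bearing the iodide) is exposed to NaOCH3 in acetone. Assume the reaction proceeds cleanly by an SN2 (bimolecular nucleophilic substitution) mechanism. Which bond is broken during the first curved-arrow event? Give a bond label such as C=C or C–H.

Step 1: Backside attack by CH3O⁻ on the carbon bearing the iodide: the new C–O bond forms as the C–I bond breaks, with Walden inversion at carbon.
The bond broken in this step is the C–I bond.

C–I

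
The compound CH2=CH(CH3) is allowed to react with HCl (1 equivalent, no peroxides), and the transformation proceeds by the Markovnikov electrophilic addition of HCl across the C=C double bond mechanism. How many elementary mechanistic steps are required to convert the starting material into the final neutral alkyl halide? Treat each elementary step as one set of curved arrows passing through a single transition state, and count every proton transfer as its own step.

Step 1: The π electrons of the C=C bond attack a proton of HCl; Markovnikov addition places the new C–H on the less-substituted alkene carbon, so the positive charge ends up on the more-substituted carbon — a secondary carbocation. The H–Cl bond breaks heterolytically, releasing Cl⁻.
(No 1,2-shift: no single shift to an adjacent carbon would give a more stable cation.)
Step 2: Nucleophilic attack by Cl⁻ on the carbocation completes the addition, giving R–Cl.
Total: 2 elementary steps.

2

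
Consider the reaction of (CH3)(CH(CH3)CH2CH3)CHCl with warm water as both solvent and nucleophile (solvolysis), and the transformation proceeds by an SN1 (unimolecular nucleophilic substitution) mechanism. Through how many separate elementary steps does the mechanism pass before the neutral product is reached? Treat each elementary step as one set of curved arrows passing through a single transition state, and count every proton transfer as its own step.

4

Step 1: Rate-determining heterolysis of the C–Cl bond gives Cl⁻ and a secondary carbocation.
Step 2: Carbocation rearrangement: a 1,2-hydride shift from the adjacent sec-butyl carbon converts the initially-formed secondary cation into the more stable tertiary cation.
Step 3: A lone pair on the oxygen of H2O attacks the carbocation, forming a new C–O σ-bond and an oxonium ion.
Step 4: A second solvent molecule removes the proton on oxygen, giving the neutral alcohol product.
Total: 4 elementary steps.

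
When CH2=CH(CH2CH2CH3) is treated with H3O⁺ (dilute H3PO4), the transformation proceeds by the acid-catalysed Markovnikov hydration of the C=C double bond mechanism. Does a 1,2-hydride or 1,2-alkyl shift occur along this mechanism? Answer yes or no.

The first-formed carbocation is secondary.
No single 1,2-shift to an adjacent carbon would produce a more-substituted cation than the one already present, so no rearrangement occurs.

no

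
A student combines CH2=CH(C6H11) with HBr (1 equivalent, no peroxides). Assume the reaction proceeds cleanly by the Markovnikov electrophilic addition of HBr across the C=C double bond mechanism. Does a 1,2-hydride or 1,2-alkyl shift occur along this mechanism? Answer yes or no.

The first-formed carbocation is secondary.
The adjacent cyclohexyl carbon already bears 2 other carbon substituents and has a hydrogen to migrate; after a 1,2-hydride shift from that carbon the positive charge sits on a tertiary centre.
Tertiary is more stable than secondary, so the shift occurs.

yes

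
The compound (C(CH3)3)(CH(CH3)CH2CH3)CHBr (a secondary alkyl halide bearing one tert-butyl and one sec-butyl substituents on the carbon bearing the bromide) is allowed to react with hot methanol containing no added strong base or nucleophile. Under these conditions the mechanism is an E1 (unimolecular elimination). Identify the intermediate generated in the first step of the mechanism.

Step 1: The C–Br bond breaks with both electrons going to the bromide; Br⁻ leaves and a secondary carbocation remains.
After step 1 the species present is a secondary carbocation.

secondary carbocation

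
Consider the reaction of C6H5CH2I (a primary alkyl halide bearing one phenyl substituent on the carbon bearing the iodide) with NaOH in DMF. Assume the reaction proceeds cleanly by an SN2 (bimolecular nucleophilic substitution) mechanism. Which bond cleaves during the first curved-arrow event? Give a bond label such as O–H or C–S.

Step 1: The hydroxide nucleophile donates a lone pair from O to the α-carbon in a backside attack; simultaneously the C–I σ-bond breaks and both of its electrons leave with I⁻. One concerted step with inversion of configuration.
The bond broken in this step is the C–I bond.

C–I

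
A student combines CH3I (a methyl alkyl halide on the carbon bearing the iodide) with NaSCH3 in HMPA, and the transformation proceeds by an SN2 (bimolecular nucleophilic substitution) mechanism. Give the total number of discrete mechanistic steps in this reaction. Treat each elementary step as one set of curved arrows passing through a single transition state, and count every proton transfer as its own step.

Step 1: Backside attack by CH3S⁻ on the carbon bearing the iodide: the new C–S bond forms as the C–I bond breaks, with Walden inversion at carbon.
Total: 1 elementary step.

1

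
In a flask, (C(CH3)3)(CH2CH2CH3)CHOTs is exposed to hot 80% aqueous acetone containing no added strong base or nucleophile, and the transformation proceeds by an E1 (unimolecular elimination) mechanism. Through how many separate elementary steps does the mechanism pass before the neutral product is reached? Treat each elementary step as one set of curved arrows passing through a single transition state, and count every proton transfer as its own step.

3

Step 1: Ionisation: the C–O σ-bond cleaves heterolytically; both bonding electrons depart with TsO⁻, leaving a secondary carbocation at the α-carbon.
Step 2: A methyl group with its bonding pair migrates from the adjacent tert-butyl carbon to the cationic centre — a 1,2-methyl shift — upgrading the secondary cation to a tertiary one.
Step 3: A weak base (a water molecule from the solvent) removes a proton from a carbon adjacent to the cationic centre; the electrons of that C–H bond become the new π(C=C) bond, giving the alkene.
Total: 3 elementary steps.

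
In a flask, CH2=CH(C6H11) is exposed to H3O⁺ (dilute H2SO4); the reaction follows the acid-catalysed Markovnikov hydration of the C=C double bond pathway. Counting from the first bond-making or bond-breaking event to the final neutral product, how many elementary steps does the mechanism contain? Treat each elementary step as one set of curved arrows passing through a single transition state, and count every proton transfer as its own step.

4

Step 1: Electrophilic addition begins with the π(C=C) electrons forming a bond to the proton of H3O⁺. Following Markovnikov's rule, the resulting cation is secondary. H2O is released.
Step 2: A hydride (H with its bonding pair) migrates from the adjacent cyclohexyl carbon to the cationic centre — a 1,2-hydride shift — upgrading the secondary cation to a tertiary one.
Step 3: Nucleophilic capture of the cation by H2O produces the protonated alcohol (an oxonium ion).
Step 4: Proton transfer from the O–H of the oxonium ion to H2O completes the catalytic cycle and yields the alcohol.
Total: 4 elementary steps.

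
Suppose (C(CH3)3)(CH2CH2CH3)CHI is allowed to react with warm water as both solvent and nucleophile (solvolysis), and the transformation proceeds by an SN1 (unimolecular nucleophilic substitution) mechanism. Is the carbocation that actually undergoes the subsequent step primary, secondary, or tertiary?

Step 1: Unassisted departure of I⁻ (taking the C–I bonding pair) generates a secondary carbocation.
Step 2: Carbocation rearrangement: a 1,2-methyl shift from the adjacent tert-butyl carbon converts the initially-formed secondary cation into the more stable tertiary cation.
The cation rearranges from secondary to tertiary via a 1,2-methyl shift from the adjacent tert-butyl carbon; the tertiary cation is what reacts next.

tertiary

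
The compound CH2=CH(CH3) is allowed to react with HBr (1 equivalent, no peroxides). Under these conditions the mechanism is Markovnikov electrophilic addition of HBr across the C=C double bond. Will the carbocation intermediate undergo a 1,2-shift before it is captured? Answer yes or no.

no

The first-formed carbocation is secondary.
No single 1,2-shift to an adjacent carbon would produce a more-substituted cation than the one already present, so no rearrangement occurs.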